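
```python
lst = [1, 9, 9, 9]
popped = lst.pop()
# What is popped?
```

9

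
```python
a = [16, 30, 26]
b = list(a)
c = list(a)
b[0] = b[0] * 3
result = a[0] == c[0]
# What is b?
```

After line 1: a = [16, 30, 26]
After line 2 (b = list(a), copy): a = [16, 30, 26], b = [16, 30, 26]
After line 3 (c = list(a) is a copy, new object): c = [16, 30, 26]
After line 4 (b[0] = 16 * 3 = 48; only b mutates (copy)): a = [16, 30, 26], b = [48, 30, 26], c = [16, 30, 26]
After line 5 (a[0] = 16, c[0] = 16; result = True)

[48, 30, 26]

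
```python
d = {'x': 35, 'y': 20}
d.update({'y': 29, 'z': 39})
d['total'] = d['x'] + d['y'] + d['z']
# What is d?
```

After line 1: d = {'x': 35, 'y': 20}
After line 2 (y overwritten, z added): d = {'x': 35, 'y': 29, 'z': 39}
After line 3 (total = 35 + 29 + 39 = 103): d = {'x': 35, 'y': 29, 'z': 39, 'total': 103}

{'x': 35, 'y': 29, 'z': 39, 'total': 103}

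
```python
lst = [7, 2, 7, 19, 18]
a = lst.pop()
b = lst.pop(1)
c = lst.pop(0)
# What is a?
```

After line 1: lst = [7, 2, 7, 19, 18]
After line 2 (pop() -> a = 18): lst = [7, 2, 7, 19]
After line 3 (pop(1) -> b = 2): lst = [7, 7, 19]
After line 4 (pop(0) -> c = 7): lst = [7, 19]

18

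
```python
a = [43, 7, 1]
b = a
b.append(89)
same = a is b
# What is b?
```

After line 1: a = [43, 7, 1]
After line 2 (b = a is an alias, same object): a = [43, 7, 1], b = [43, 7, 1]
After line 3 (b.append mutates the shared list): a = [43, 7, 1, 89], b = [43, 7, 1, 89]
After line 4 (same = a is b; same object -> True): same = True

[43, 7, 1, 89]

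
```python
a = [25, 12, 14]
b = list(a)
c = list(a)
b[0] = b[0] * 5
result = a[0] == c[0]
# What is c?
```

After line 1: a = [25, 12, 14]
After line 2 (b = list(a), copy): a = [25, 12, 14], b = [25, 12, 14]
After line 3 (c = list(a) is a copy, new object): c = [25, 12, 14]
After line 4 (b[0] = 25 * 5 = 125; only b mutates (copy)): a = [25, 12, 14], b = [125, 12, 14], c = [25, 12, 14]
After line 5 (a[0] = 25, c[0] = 25; result = True)

[25, 12, 14]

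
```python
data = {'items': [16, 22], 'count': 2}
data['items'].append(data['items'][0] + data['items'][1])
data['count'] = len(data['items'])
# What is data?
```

After line 1: data = {'items': [16, 22], 'count': 2}
After line 2 (append 16 + 22 = 38): data = {'items': [16, 22, 38], 'count': 2}
After line 3 (count = len(items) = 3): data = {'items': [16, 22, 38], 'count': 3}

{'items': [16, 22, 38], 'count': 3}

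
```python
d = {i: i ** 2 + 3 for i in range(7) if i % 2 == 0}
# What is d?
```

{0: 3, 2: 7, 4: 19, 6: 39}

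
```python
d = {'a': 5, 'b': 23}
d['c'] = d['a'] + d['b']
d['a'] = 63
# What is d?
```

After line 1: d = {'a': 5, 'b': 23}
After line 2 (d['c'] = 5 + 23): d = {'a': 5, 'b': 23, 'c': 28}
After line 3: d = {'a': 63, 'b': 23, 'c': 28}

{'a': 63, 'b': 23, 'c': 28}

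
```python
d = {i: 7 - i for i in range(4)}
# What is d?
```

{0: 7, 1: 6, 2: 5, 3: 4}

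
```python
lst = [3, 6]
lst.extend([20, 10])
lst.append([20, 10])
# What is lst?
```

After line 1: lst = [3, 6]
After line 2 (extend unpacks [20, 10]): lst = [3, 6, 20, 10]
After line 3 (append adds [20, 10] as single element): lst = [3, 6, 20, 10, [20, 10]]

[3, 6, 20, 10, [20, 10]]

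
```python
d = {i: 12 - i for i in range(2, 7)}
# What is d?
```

{2: 10, 3: 9, 4: 8, 5: 7, 6: 6}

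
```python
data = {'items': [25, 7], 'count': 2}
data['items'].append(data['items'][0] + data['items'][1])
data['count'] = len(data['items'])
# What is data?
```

After line 1: data = {'items': [25, 7], 'count': 2}
After line 2 (append 25 + 7 = 32): data = {'items': [25, 7, 32], 'count': 2}
After line 3 (count = len(items) = 3): data = {'items': [25, 7, 32], 'count': 3}

{'items': [25, 7, 32], 'count': 3}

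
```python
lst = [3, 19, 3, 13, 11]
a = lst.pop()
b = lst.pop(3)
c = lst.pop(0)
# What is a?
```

After line 1: lst = [3, 19, 3, 13, 11]
After line 2 (pop() -> a = 11): lst = [3, 19, 3, 13]
After line 3 (pop(3) -> b = 13): lst = [3, 19, 3]
After line 4 (pop(0) -> c = 3): lst = [19, 3]

11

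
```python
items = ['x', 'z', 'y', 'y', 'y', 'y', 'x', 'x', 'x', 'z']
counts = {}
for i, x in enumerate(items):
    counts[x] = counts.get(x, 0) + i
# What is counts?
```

Initial: counts = {}, items = ['x', 'z', 'y', 'y', 'y', 'y', 'x', 'x', 'x', 'z']
i=0, x='x': counts = {'x': 0}
i=1, x='z': counts = {'x': 0, 'z': 1}
i=2, x='y': counts = {'x': 0, 'z': 1, 'y': 2}
i=3, x='y': counts = {'x': 0, 'z': 1, 'y': 5}
i=4, x='y': counts = {'x': 0, 'z': 1, 'y': 9}
i=5, x='y': counts = {'x': 0, 'z': 1, 'y': 14}
i=6, x='x': counts = {'x': 6, 'z': 1, 'y': 14}
i=7, x='x': counts = {'x': 13, 'z': 1, 'y': 14}
i=8, x='x': counts = {'x': 21, 'z': 1, 'y': 14}
i=9, x='z': counts = {'x': 21, 'z': 10, 'y': 14}

{'x': 21, 'z': 10, 'y': 14}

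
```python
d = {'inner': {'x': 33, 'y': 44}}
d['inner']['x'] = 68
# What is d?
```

After line 1: d = {'inner': {'x': 33, 'y': 44}}
After line 2 (inner x overwritten): d = {'inner': {'x': 68, 'y': 44}}

{'inner': {'x': 68, 'y': 44}}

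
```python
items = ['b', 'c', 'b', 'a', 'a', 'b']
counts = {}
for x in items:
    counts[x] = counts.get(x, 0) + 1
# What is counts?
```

Initial: counts = {}, items = ['b', 'c', 'b', 'a', 'a', 'b']
See 'b': counts = {'b': 1}
See 'c': counts = {'b': 1, 'c': 1}
See 'b': counts = {'b': 2, 'c': 1}
See 'a': counts = {'b': 2, 'c': 1, 'a': 1}
See 'a': counts = {'b': 2, 'c': 1, 'a': 2}
See 'b': counts = {'b': 3, 'c': 1, 'a': 2}

{'b': 3, 'c': 1, 'a': 2}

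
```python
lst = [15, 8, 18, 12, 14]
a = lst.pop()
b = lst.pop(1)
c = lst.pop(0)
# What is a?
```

After line 1: lst = [15, 8, 18, 12, 14]
After line 2 (pop() -> a = 14): lst = [15, 8, 18, 12]
After line 3 (pop(1) -> b = 8): lst = [15, 18, 12]
After line 4 (pop(0) -> c = 15): lst = [18, 12]

14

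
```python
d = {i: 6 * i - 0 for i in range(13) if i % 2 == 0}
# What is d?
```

{0: 0, 2: 12, 4: 24, 6: 36, 8: 48, 10: 60, 12: 72}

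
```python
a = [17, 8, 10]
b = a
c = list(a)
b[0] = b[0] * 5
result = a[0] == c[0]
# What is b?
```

After line 1: a = [17, 8, 10]
After line 2 (b = a, alias): a = [17, 8, 10], b = [17, 8, 10]
After line 3 (c = list(a) is a copy, new object): c = [17, 8, 10]
After line 4 (b[0] = 17 * 5 = 85; mutates shared a/b): a = b = [85, 8, 10], c = [17, 8, 10]
After line 5 (a[0] = 85, c[0] = 17; result = False)

[85, 8, 10]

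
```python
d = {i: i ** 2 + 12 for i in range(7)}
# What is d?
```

{0: 12, 1: 13, 2: 16, 3: 21, 4: 28, 5: 37, 6: 48}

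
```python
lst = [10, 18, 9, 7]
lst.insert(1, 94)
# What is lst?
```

[10, 94, 18, 9, 7]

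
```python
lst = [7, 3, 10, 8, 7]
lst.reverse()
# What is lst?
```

[7, 8, 10, 3, 7]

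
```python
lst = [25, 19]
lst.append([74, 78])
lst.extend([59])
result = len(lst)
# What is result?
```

After line 1: lst = [25, 19]
After line 2 (append adds [74, 78] as single element): lst = [25, 19, [74, 78]]
After line 3 (extend unpacks [59], adds 59): lst = [25, 19, [74, 78], 59]
After line 4: result = len(lst) = 4

4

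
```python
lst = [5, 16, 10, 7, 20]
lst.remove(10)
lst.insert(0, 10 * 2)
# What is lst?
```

After line 1: lst = [5, 16, 10, 7, 20]
After line 2 (remove first 10): lst = [5, 16, 7, 20]
After line 3 (insert 20 at index 0): lst = [20, 5, 16, 7, 20]

[20, 5, 16, 7, 20]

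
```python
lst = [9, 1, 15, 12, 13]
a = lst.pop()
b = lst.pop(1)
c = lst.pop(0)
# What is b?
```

After line 1: lst = [9, 1, 15, 12, 13]
After line 2 (pop() -> a = 13): lst = [9, 1, 15, 12]
After line 3 (pop(1) -> b = 1): lst = [9, 15, 12]
After line 4 (pop(0) -> c = 9): lst = [15, 12]

1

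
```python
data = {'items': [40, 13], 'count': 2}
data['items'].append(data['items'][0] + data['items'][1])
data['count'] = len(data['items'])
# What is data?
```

After line 1: data = {'items': [40, 13], 'count': 2}
After line 2 (append 40 + 13 = 53): data = {'items': [40, 13, 53], 'count': 2}
After line 3 (count = len(items) = 3): data = {'items': [40, 13, 53], 'count': 3}

{'items': [40, 13, 53], 'count': 3}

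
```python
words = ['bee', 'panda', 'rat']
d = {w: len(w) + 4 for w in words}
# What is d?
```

{'bee': 7, 'panda': 9, 'rat': 7}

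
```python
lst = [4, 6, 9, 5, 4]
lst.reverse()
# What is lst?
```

[4, 5, 9, 6, 4]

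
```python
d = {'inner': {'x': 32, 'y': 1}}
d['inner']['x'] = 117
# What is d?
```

After line 1: d = {'inner': {'x': 32, 'y': 1}}
After line 2 (inner x overwritten): d = {'inner': {'x': 117, 'y': 1}}

{'inner': {'x': 117, 'y': 1}}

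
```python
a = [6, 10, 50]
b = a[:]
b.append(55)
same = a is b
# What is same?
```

After line 1: a = [6, 10, 50]
After line 2 (b = a[:] is a shallow copy, new object): a = [6, 10, 50], b = [6, 10, 50]
After line 3 (append only mutates b): a = [6, 10, 50], b = [6, 10, 50, 55]
After line 4 (same = a is b; different objects -> False): same = False

False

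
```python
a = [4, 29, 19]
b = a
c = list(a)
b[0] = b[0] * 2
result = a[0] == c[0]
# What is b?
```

After line 1: a = [4, 29, 19]
After line 2 (b = a, alias): a = [4, 29, 19], b = [4, 29, 19]
After line 3 (c = list(a) is a copy, new object): c = [4, 29, 19]
After line 4 (b[0] = 4 * 2 = 8; mutates shared a/b): a = b = [8, 29, 19], c = [4, 29, 19]
After line 5 (a[0] = 8, c[0] = 4; result = False)

[8, 29, 19]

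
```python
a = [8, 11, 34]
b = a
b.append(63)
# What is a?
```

After line 1: a = [8, 11, 34]
After line 2 (b = a is an alias, same object): a = [8, 11, 34], b = [8, 11, 34]
After line 3 (b.append mutates the shared list): a = [8, 11, 34, 63], b = [8, 11, 34, 63]

[8, 11, 34, 63]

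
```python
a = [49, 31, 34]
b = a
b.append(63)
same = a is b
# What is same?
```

After line 1: a = [49, 31, 34]
After line 2 (b = a is an alias, same object): a = [49, 31, 34], b = [49, 31, 34]
After line 3 (b.append mutates the shared list): a = [49, 31, 34, 63], b = [49, 31, 34, 63]
After line 4 (same = a is b; same object -> True): same = True

True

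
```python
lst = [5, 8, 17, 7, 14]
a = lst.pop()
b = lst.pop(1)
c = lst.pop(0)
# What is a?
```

After line 1: lst = [5, 8, 17, 7, 14]
After line 2 (pop() -> a = 14): lst = [5, 8, 17, 7]
After line 3 (pop(1) -> b = 8): lst = [5, 17, 7]
After line 4 (pop(0) -> c = 5): lst = [17, 7]

14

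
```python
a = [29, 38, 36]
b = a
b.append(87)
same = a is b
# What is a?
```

After line 1: a = [29, 38, 36]
After line 2 (b = a is an alias, same object): a = [29, 38, 36], b = [29, 38, 36]
After line 3 (b.append mutates the shared list): a = [29, 38, 36, 87], b = [29, 38, 36, 87]
After line 4 (same = a is b; same object -> True): same = True

[29, 38, 36, 87]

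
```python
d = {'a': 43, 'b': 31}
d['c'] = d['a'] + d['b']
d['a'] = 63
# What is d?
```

After line 1: d = {'a': 43, 'b': 31}
After line 2 (d['c'] = 43 + 31): d = {'a': 43, 'b': 31, 'c': 74}
After line 3: d = {'a': 63, 'b': 31, 'c': 74}

{'a': 63, 'b': 31, 'c': 74}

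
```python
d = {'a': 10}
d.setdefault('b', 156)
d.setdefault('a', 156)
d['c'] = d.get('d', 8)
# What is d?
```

After line 1: d = {'a': 10}
After line 2 (setdefault adds 'b'=156): d = {'a': 10, 'b': 156}
After line 3 (setdefault 'a' no-op, already exists): d = {'a': 10, 'b': 156}
After line 4 (get('d', 8) returns default since 'd' not in d): d = {'a': 10, 'b': 156, 'c': 8}

{'a': 10, 'b': 156, 'c': 8}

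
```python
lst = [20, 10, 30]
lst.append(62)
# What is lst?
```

[20, 10, 30, 62]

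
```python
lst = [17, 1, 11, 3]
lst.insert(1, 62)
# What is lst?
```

[17, 62, 1, 11, 3]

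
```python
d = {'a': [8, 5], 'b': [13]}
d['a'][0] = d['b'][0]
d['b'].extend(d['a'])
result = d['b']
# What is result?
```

After line 1: d = {'a': [8, 5], 'b': [13]}
After line 2 (a[0] = b[0] = 13): d = {'a': [13, 5], 'b': [13]}
After line 3 (b.extend(a) appends [13, 5]): d = {'a': [13, 5], 'b': [13, 13, 5]}
After line 4: result = d['b'] = [13, 13, 5]

[13, 13, 5]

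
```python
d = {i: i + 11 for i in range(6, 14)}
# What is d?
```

{6: 17, 7: 18, 8: 19, 9: 20, 10: 21, 11: 22, 12: 23, 13: 24}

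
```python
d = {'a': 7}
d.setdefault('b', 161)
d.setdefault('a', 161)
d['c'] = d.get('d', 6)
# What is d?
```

After line 1: d = {'a': 7}
After line 2 (setdefault adds 'b'=161): d = {'a': 7, 'b': 161}
After line 3 (setdefault 'a' no-op, already exists): d = {'a': 7, 'b': 161}
After line 4 (get('d', 6) returns default since 'd' not in d): d = {'a': 7, 'b': 161, 'c': 6}

{'a': 7, 'b': 161, 'c': 6}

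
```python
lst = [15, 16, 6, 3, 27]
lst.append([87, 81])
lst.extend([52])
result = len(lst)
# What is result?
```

After line 1: lst = [15, 16, 6, 3, 27]
After line 2 (append adds [87, 81] as single element): lst = [15, 16, 6, 3, 27, [87, 81]]
After line 3 (extend unpacks [52], adds 52): lst = [15, 16, 6, 3, 27, [87, 81], 52]
After line 4: result = len(lst) = 7

7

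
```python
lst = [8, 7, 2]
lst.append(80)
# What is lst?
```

[8, 7, 2, 80]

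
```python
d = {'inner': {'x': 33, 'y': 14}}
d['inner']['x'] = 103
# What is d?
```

After line 1: d = {'inner': {'x': 33, 'y': 14}}
After line 2 (inner x overwritten): d = {'inner': {'x': 103, 'y': 14}}

{'inner': {'x': 103, 'y': 14}}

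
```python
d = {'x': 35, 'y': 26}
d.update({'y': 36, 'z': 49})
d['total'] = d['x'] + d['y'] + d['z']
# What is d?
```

After line 1: d = {'x': 35, 'y': 26}
After line 2 (y overwritten, z added): d = {'x': 35, 'y': 36, 'z': 49}
After line 3 (total = 35 + 36 + 49 = 120): d = {'x': 35, 'y': 36, 'z': 49, 'total': 120}

{'x': 35, 'y': 36, 'z': 49, 'total': 120}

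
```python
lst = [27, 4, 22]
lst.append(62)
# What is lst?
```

[27, 4, 22, 62]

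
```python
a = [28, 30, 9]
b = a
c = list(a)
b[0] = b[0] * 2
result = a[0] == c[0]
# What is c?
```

After line 1: a = [28, 30, 9]
After line 2 (b = a, alias): a = [28, 30, 9], b = [28, 30, 9]
After line 3 (c = list(a) is a copy, new object): c = [28, 30, 9]
After line 4 (b[0] = 28 * 2 = 56; mutates shared a/b): a = b = [56, 30, 9], c = [28, 30, 9]
After line 5 (a[0] = 56, c[0] = 28; result = False)

[28, 30, 9]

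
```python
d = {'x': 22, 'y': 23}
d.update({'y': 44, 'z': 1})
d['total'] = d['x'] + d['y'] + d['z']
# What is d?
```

After line 1: d = {'x': 22, 'y': 23}
After line 2 (y overwritten, z added): d = {'x': 22, 'y': 44, 'z': 1}
After line 3 (total = 22 + 44 + 1 = 67): d = {'x': 22, 'y': 44, 'z': 1, 'total': 67}

{'x': 22, 'y': 44, 'z': 1, 'total': 67}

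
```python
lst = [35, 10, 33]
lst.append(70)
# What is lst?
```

[35, 10, 33, 70]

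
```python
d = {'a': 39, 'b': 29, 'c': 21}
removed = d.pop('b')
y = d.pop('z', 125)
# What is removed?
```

After line 1: d = {'a': 39, 'b': 29, 'c': 21}
After line 2 (pop 'b' returns 29): d = {'a': 39, 'c': 21}, removed = 29
After line 3 (pop 'z' missing, returns default 125): d = {'a': 39, 'c': 21}, y = 125

29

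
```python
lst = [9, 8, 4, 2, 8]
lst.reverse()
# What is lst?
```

[8, 2, 4, 8, 9]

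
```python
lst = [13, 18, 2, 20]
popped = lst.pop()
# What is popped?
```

20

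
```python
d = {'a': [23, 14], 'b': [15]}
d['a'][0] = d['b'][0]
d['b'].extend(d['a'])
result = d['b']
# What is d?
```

After line 1: d = {'a': [23, 14], 'b': [15]}
After line 2 (a[0] = b[0] = 15): d = {'a': [15, 14], 'b': [15]}
After line 3 (b.extend(a) appends [15, 14]): d = {'a': [15, 14], 'b': [15, 15, 14]}
After line 4: result = d['b'] = [15, 15, 14]

{'a': [15, 14], 'b': [15, 15, 14]}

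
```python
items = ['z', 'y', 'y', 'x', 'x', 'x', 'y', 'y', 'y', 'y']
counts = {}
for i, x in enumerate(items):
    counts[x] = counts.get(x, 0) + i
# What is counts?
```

Initial: counts = {}, items = ['z', 'y', 'y', 'x', 'x', 'x', 'y', 'y', 'y', 'y']
i=0, x='z': counts = {'z': 0}
i=1, x='y': counts = {'z': 0, 'y': 1}
i=2, x='y': counts = {'z': 0, 'y': 3}
i=3, x='x': counts = {'z': 0, 'y': 3, 'x': 3}
i=4, x='x': counts = {'z': 0, 'y': 3, 'x': 7}
i=5, x='x': counts = {'z': 0, 'y': 3, 'x': 12}
i=6, x='y': counts = {'z': 0, 'y': 9, 'x': 12}
i=7, x='y': counts = {'z': 0, 'y': 16, 'x': 12}
i=8, x='y': counts = {'z': 0, 'y': 24, 'x': 12}
i=9, x='y': counts = {'z': 0, 'y': 33, 'x': 12}

{'z': 0, 'y': 33, 'x': 12}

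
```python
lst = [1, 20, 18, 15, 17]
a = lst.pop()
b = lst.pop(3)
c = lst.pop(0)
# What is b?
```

After line 1: lst = [1, 20, 18, 15, 17]
After line 2 (pop() -> a = 17): lst = [1, 20, 18, 15]
After line 3 (pop(3) -> b = 15): lst = [1, 20, 18]
After line 4 (pop(0) -> c = 1): lst = [20, 18]

15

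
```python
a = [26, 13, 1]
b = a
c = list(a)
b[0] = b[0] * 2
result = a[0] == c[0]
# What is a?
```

After line 1: a = [26, 13, 1]
After line 2 (b = a, alias): a = [26, 13, 1], b = [26, 13, 1]
After line 3 (c = list(a) is a copy, new object): c = [26, 13, 1]
After line 4 (b[0] = 26 * 2 = 52; mutates shared a/b): a = b = [52, 13, 1], c = [26, 13, 1]
After line 5 (a[0] = 52, c[0] = 26; result = False)

[52, 13, 1]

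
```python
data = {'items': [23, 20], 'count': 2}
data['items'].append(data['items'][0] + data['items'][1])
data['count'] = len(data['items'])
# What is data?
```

After line 1: data = {'items': [23, 20], 'count': 2}
After line 2 (append 23 + 20 = 43): data = {'items': [23, 20, 43], 'count': 2}
After line 3 (count = len(items) = 3): data = {'items': [23, 20, 43], 'count': 3}

{'items': [23, 20, 43], 'count': 3}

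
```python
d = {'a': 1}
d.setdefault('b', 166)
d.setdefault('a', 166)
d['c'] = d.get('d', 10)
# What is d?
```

After line 1: d = {'a': 1}
After line 2 (setdefault adds 'b'=166): d = {'a': 1, 'b': 166}
After line 3 (setdefault 'a' no-op, already exists): d = {'a': 1, 'b': 166}
After line 4 (get('d', 10) returns default since 'd' not in d): d = {'a': 1, 'b': 166, 'c': 10}

{'a': 1, 'b': 166, 'c': 10}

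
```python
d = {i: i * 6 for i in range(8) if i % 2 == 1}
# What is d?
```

{1: 6, 3: 18, 5: 30, 7: 42}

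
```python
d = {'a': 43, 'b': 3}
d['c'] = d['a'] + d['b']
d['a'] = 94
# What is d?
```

After line 1: d = {'a': 43, 'b': 3}
After line 2 (d['c'] = 43 + 3): d = {'a': 43, 'b': 3, 'c': 46}
After line 3: d = {'a': 94, 'b': 3, 'c': 46}

{'a': 94, 'b': 3, 'c': 46}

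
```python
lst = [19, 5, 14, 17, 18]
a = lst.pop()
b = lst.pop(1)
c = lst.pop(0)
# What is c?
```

After line 1: lst = [19, 5, 14, 17, 18]
After line 2 (pop() -> a = 18): lst = [19, 5, 14, 17]
After line 3 (pop(1) -> b = 5): lst = [19, 14, 17]
After line 4 (pop(0) -> c = 19): lst = [14, 17]

19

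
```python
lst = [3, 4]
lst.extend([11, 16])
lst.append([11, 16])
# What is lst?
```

After line 1: lst = [3, 4]
After line 2 (extend unpacks [11, 16]): lst = [3, 4, 11, 16]
After line 3 (append adds [11, 16] as single element): lst = [3, 4, 11, 16, [11, 16]]

[3, 4, 11, 16, [11, 16]]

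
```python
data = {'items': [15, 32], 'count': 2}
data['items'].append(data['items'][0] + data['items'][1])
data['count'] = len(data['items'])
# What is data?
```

After line 1: data = {'items': [15, 32], 'count': 2}
After line 2 (append 15 + 32 = 47): data = {'items': [15, 32, 47], 'count': 2}
After line 3 (count = len(items) = 3): data = {'items': [15, 32, 47], 'count': 3}

{'items': [15, 32, 47], 'count': 3}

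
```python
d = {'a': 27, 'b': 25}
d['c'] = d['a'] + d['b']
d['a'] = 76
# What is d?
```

After line 1: d = {'a': 27, 'b': 25}
After line 2 (d['c'] = 27 + 25): d = {'a': 27, 'b': 25, 'c': 52}
After line 3: d = {'a': 76, 'b': 25, 'c': 52}

{'a': 76, 'b': 25, 'c': 52}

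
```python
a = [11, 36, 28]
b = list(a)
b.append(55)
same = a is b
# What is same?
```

After line 1: a = [11, 36, 28]
After line 2 (b = list(a) is a shallow copy, new object): a = [11, 36, 28], b = [11, 36, 28]
After line 3 (append only mutates b): a = [11, 36, 28], b = [11, 36, 28, 55]
After line 4 (same = a is b; different objects -> False): same = False

False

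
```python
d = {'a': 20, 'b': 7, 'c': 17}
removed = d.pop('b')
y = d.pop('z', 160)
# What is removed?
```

After line 1: d = {'a': 20, 'b': 7, 'c': 17}
After line 2 (pop 'b' returns 7): d = {'a': 20, 'c': 17}, removed = 7
After line 3 (pop 'z' missing, returns default 160): d = {'a': 20, 'c': 17}, y = 160

7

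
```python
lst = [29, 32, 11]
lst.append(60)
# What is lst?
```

[29, 32, 11, 60]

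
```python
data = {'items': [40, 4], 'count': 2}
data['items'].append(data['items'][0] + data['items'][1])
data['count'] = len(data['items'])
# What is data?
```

After line 1: data = {'items': [40, 4], 'count': 2}
After line 2 (append 40 + 4 = 44): data = {'items': [40, 4, 44], 'count': 2}
After line 3 (count = len(items) = 3): data = {'items': [40, 4, 44], 'count': 3}

{'items': [40, 4, 44], 'count': 3}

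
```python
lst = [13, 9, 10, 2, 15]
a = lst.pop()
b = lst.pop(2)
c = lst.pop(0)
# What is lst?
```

After line 1: lst = [13, 9, 10, 2, 15]
After line 2 (pop() -> a = 15): lst = [13, 9, 10, 2]
After line 3 (pop(2) -> b = 10): lst = [13, 9, 2]
After line 4 (pop(0) -> c = 13): lst = [9, 2]

[9, 2]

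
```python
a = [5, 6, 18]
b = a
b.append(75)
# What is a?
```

After line 1: a = [5, 6, 18]
After line 2 (b = a is an alias, same object): a = [5, 6, 18], b = [5, 6, 18]
After line 3 (b.append mutates the shared list): a = [5, 6, 18, 75], b = [5, 6, 18, 75]

[5, 6, 18, 75]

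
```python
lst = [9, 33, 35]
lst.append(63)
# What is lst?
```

[9, 33, 35, 63]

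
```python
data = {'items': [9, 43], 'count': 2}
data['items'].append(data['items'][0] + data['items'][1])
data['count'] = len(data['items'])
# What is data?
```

After line 1: data = {'items': [9, 43], 'count': 2}
After line 2 (append 9 + 43 = 52): data = {'items': [9, 43, 52], 'count': 2}
After line 3 (count = len(items) = 3): data = {'items': [9, 43, 52], 'count': 3}

{'items': [9, 43, 52], 'count': 3}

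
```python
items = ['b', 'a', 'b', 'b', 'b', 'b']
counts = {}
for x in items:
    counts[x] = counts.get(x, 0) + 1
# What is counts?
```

Initial: counts = {}, items = ['b', 'a', 'b', 'b', 'b', 'b']
See 'b': counts = {'b': 1}
See 'a': counts = {'b': 1, 'a': 1}
See 'b': counts = {'b': 2, 'a': 1}
See 'b': counts = {'b': 3, 'a': 1}
See 'b': counts = {'b': 4, 'a': 1}
See 'b': counts = {'b': 5, 'a': 1}

{'b': 5, 'a': 1}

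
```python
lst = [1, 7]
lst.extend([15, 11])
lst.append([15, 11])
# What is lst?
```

After line 1: lst = [1, 7]
After line 2 (extend unpacks [15, 11]): lst = [1, 7, 15, 11]
After line 3 (append adds [15, 11] as single element): lst = [1, 7, 15, 11, [15, 11]]

[1, 7, 15, 11, [15, 11]]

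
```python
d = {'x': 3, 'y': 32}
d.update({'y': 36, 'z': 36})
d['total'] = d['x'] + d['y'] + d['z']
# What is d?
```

After line 1: d = {'x': 3, 'y': 32}
After line 2 (y overwritten, z added): d = {'x': 3, 'y': 36, 'z': 36}
After line 3 (total = 3 + 36 + 36 = 75): d = {'x': 3, 'y': 36, 'z': 36, 'total': 75}

{'x': 3, 'y': 36, 'z': 36, 'total': 75}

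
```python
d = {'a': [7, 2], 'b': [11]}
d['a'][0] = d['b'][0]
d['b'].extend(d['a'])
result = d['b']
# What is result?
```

After line 1: d = {'a': [7, 2], 'b': [11]}
After line 2 (a[0] = b[0] = 11): d = {'a': [11, 2], 'b': [11]}
After line 3 (b.extend(a) appends [11, 2]): d = {'a': [11, 2], 'b': [11, 11, 2]}
After line 4: result = d['b'] = [11, 11, 2]

[11, 11, 2]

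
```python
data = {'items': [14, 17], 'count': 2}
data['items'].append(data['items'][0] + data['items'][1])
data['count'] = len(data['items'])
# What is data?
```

After line 1: data = {'items': [14, 17], 'count': 2}
After line 2 (append 14 + 17 = 31): data = {'items': [14, 17, 31], 'count': 2}
After line 3 (count = len(items) = 3): data = {'items': [14, 17, 31], 'count': 3}

{'items': [14, 17, 31], 'count': 3}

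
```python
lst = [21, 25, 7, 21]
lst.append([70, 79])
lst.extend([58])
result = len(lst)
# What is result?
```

After line 1: lst = [21, 25, 7, 21]
After line 2 (append adds [70, 79] as single element): lst = [21, 25, 7, 21, [70, 79]]
After line 3 (extend unpacks [58], adds 58): lst = [21, 25, 7, 21, [70, 79], 58]
After line 4: result = len(lst) = 6

6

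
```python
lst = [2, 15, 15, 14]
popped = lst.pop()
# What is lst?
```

[2, 15, 15]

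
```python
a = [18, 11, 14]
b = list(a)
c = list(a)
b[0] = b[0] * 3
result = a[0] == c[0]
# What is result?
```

After line 1: a = [18, 11, 14]
After line 2 (b = list(a), copy): a = [18, 11, 14], b = [18, 11, 14]
After line 3 (c = list(a) is a copy, new object): c = [18, 11, 14]
After line 4 (b[0] = 18 * 3 = 54; only b mutates (copy)): a = [18, 11, 14], b = [54, 11, 14], c = [18, 11, 14]
After line 5 (a[0] = 18, c[0] = 18; result = True)

True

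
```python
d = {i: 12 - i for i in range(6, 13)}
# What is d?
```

{6: 6, 7: 5, 8: 4, 9: 3, 10: 2, 11: 1, 12: 0}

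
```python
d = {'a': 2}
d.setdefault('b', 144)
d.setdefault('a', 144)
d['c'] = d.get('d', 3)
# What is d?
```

After line 1: d = {'a': 2}
After line 2 (setdefault adds 'b'=144): d = {'a': 2, 'b': 144}
After line 3 (setdefault 'a' no-op, already exists): d = {'a': 2, 'b': 144}
After line 4 (get('d', 3) returns default since 'd' not in d): d = {'a': 2, 'b': 144, 'c': 3}

{'a': 2, 'b': 144, 'c': 3}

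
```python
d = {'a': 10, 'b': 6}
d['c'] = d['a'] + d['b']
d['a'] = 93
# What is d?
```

After line 1: d = {'a': 10, 'b': 6}
After line 2 (d['c'] = 10 + 6): d = {'a': 10, 'b': 6, 'c': 16}
After line 3: d = {'a': 93, 'b': 6, 'c': 16}

{'a': 93, 'b': 6, 'c': 16}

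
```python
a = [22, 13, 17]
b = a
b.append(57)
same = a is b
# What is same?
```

After line 1: a = [22, 13, 17]
After line 2 (b = a is an alias, same object): a = [22, 13, 17], b = [22, 13, 17]
After line 3 (b.append mutates the shared list): a = [22, 13, 17, 57], b = [22, 13, 17, 57]
After line 4 (same = a is b; same object -> True): same = True

True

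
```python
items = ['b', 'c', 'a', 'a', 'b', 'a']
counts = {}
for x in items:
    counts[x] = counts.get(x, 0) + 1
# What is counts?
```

Initial: counts = {}, items = ['b', 'c', 'a', 'a', 'b', 'a']
See 'b': counts = {'b': 1}
See 'c': counts = {'b': 1, 'c': 1}
See 'a': counts = {'b': 1, 'c': 1, 'a': 1}
See 'a': counts = {'b': 1, 'c': 1, 'a': 2}
See 'b': counts = {'b': 2, 'c': 1, 'a': 2}
See 'a': counts = {'b': 2, 'c': 1, 'a': 3}

{'b': 2, 'c': 1, 'a': 3}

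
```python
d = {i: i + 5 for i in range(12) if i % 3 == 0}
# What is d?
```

{0: 5, 3: 8, 6: 11, 9: 14}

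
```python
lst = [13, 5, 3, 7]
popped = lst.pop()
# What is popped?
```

7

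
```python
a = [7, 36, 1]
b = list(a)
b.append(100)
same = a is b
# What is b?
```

After line 1: a = [7, 36, 1]
After line 2 (b = list(a) is a shallow copy, new object): a = [7, 36, 1], b = [7, 36, 1]
After line 3 (append only mutates b): a = [7, 36, 1], b = [7, 36, 1, 100]
After line 4 (same = a is b; different objects -> False): same = False

[7, 36, 1, 100]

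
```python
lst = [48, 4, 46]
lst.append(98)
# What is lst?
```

[48, 4, 46, 98]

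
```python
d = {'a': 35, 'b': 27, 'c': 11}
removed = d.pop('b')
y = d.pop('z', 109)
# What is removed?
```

After line 1: d = {'a': 35, 'b': 27, 'c': 11}
After line 2 (pop 'b' returns 27): d = {'a': 35, 'c': 11}, removed = 27
After line 3 (pop 'z' missing, returns default 109): d = {'a': 35, 'c': 11}, y = 109

27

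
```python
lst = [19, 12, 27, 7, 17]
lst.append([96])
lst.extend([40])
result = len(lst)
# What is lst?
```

After line 1: lst = [19, 12, 27, 7, 17]
After line 2 (append adds [96] as single element): lst = [19, 12, 27, 7, 17, [96]]
After line 3 (extend unpacks [40], adds 40): lst = [19, 12, 27, 7, 17, [96], 40]
After line 4: result = len(lst) = 7

[19, 12, 27, 7, 17, [96], 40]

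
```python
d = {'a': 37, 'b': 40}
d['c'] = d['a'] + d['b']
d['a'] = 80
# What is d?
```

After line 1: d = {'a': 37, 'b': 40}
After line 2 (d['c'] = 37 + 40): d = {'a': 37, 'b': 40, 'c': 77}
After line 3: d = {'a': 80, 'b': 40, 'c': 77}

{'a': 80, 'b': 40, 'c': 77}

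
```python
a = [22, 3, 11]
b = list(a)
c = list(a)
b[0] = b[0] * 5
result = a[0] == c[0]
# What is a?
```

After line 1: a = [22, 3, 11]
After line 2 (b = list(a), copy): a = [22, 3, 11], b = [22, 3, 11]
After line 3 (c = list(a) is a copy, new object): c = [22, 3, 11]
After line 4 (b[0] = 22 * 5 = 110; only b mutates (copy)): a = [22, 3, 11], b = [110, 3, 11], c = [22, 3, 11]
After line 5 (a[0] = 22, c[0] = 22; result = True)

[22, 3, 11]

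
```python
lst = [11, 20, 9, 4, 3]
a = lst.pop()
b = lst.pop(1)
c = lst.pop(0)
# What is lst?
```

After line 1: lst = [11, 20, 9, 4, 3]
After line 2 (pop() -> a = 3): lst = [11, 20, 9, 4]
After line 3 (pop(1) -> b = 20): lst = [11, 9, 4]
After line 4 (pop(0) -> c = 11): lst = [9, 4]

[9, 4]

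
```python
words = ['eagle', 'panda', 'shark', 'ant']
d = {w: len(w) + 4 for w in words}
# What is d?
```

{'eagle': 9, 'panda': 9, 'shark': 9, 'ant': 7}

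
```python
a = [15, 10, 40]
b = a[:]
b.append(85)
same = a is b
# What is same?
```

After line 1: a = [15, 10, 40]
After line 2 (b = a[:] is a shallow copy, new object): a = [15, 10, 40], b = [15, 10, 40]
After line 3 (append only mutates b): a = [15, 10, 40], b = [15, 10, 40, 85]
After line 4 (same = a is b; different objects -> False): same = False

False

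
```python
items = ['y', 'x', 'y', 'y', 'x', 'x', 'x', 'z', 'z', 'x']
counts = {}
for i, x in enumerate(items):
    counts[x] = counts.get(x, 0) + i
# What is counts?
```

Initial: counts = {}, items = ['y', 'x', 'y', 'y', 'x', 'x', 'x', 'z', 'z', 'x']
i=0, x='y': counts = {'y': 0}
i=1, x='x': counts = {'y': 0, 'x': 1}
i=2, x='y': counts = {'y': 2, 'x': 1}
i=3, x='y': counts = {'y': 5, 'x': 1}
i=4, x='x': counts = {'y': 5, 'x': 5}
i=5, x='x': counts = {'y': 5, 'x': 10}
i=6, x='x': counts = {'y': 5, 'x': 16}
i=7, x='z': counts = {'y': 5, 'x': 16, 'z': 7}
i=8, x='z': counts = {'y': 5, 'x': 16, 'z': 15}
i=9, x='x': counts = {'y': 5, 'x': 25, 'z': 15}

{'y': 5, 'x': 25, 'z': 15}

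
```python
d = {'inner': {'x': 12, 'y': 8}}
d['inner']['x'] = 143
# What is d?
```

After line 1: d = {'inner': {'x': 12, 'y': 8}}
After line 2 (inner x overwritten): d = {'inner': {'x': 143, 'y': 8}}

{'inner': {'x': 143, 'y': 8}}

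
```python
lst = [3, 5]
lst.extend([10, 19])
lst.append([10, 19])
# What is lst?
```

After line 1: lst = [3, 5]
After line 2 (extend unpacks [10, 19]): lst = [3, 5, 10, 19]
After line 3 (append adds [10, 19] as single element): lst = [3, 5, 10, 19, [10, 19]]

[3, 5, 10, 19, [10, 19]]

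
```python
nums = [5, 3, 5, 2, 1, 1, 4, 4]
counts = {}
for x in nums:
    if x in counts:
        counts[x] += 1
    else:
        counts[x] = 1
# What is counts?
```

Initial: counts = {}, nums = [5, 3, 5, 2, 1, 1, 4, 4]
See 5: counts = {5: 1}
See 3: counts = {5: 1, 3: 1}
See 5: counts = {5: 2, 3: 1}
See 2: counts = {5: 2, 3: 1, 2: 1}
See 1: counts = {5: 2, 3: 1, 2: 1, 1: 1}
See 1: counts = {5: 2, 3: 1, 2: 1, 1: 2}
See 4: counts = {5: 2, 3: 1, 2: 1, 1: 2, 4: 1}
See 4: counts = {5: 2, 3: 1, 2: 1, 1: 2, 4: 2}

{5: 2, 3: 1, 2: 1, 1: 2, 4: 2}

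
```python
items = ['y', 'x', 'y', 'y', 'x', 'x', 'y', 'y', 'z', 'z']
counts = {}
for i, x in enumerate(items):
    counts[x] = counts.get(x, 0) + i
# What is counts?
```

Initial: counts = {}, items = ['y', 'x', 'y', 'y', 'x', 'x', 'y', 'y', 'z', 'z']
i=0, x='y': counts = {'y': 0}
i=1, x='x': counts = {'y': 0, 'x': 1}
i=2, x='y': counts = {'y': 2, 'x': 1}
i=3, x='y': counts = {'y': 5, 'x': 1}
i=4, x='x': counts = {'y': 5, 'x': 5}
i=5, x='x': counts = {'y': 5, 'x': 10}
i=6, x='y': counts = {'y': 11, 'x': 10}
i=7, x='y': counts = {'y': 18, 'x': 10}
i=8, x='z': counts = {'y': 18, 'x': 10, 'z': 8}
i=9, x='z': counts = {'y': 18, 'x': 10, 'z': 17}

{'y': 18, 'x': 10, 'z': 17}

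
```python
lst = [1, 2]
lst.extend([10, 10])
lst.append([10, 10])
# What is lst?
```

After line 1: lst = [1, 2]
After line 2 (extend unpacks [10, 10]): lst = [1, 2, 10, 10]
After line 3 (append adds [10, 10] as single element): lst = [1, 2, 10, 10, [10, 10]]

[1, 2, 10, 10, [10, 10]]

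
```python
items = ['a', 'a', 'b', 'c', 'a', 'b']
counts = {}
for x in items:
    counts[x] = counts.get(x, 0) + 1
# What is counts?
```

Initial: counts = {}, items = ['a', 'a', 'b', 'c', 'a', 'b']
See 'a': counts = {'a': 1}
See 'a': counts = {'a': 2}
See 'b': counts = {'a': 2, 'b': 1}
See 'c': counts = {'a': 2, 'b': 1, 'c': 1}
See 'a': counts = {'a': 3, 'b': 1, 'c': 1}
See 'b': counts = {'a': 3, 'b': 2, 'c': 1}

{'a': 3, 'b': 2, 'c': 1}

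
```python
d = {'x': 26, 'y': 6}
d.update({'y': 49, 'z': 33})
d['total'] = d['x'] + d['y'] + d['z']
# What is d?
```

After line 1: d = {'x': 26, 'y': 6}
After line 2 (y overwritten, z added): d = {'x': 26, 'y': 49, 'z': 33}
After line 3 (total = 26 + 49 + 33 = 108): d = {'x': 26, 'y': 49, 'z': 33, 'total': 108}

{'x': 26, 'y': 49, 'z': 33, 'total': 108}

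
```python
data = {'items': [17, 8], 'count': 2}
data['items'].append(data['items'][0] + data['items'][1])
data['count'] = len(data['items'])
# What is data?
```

After line 1: data = {'items': [17, 8], 'count': 2}
After line 2 (append 17 + 8 = 25): data = {'items': [17, 8, 25], 'count': 2}
After line 3 (count = len(items) = 3): data = {'items': [17, 8, 25], 'count': 3}

{'items': [17, 8, 25], 'count': 3}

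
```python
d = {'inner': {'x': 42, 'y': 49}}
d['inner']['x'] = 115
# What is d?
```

After line 1: d = {'inner': {'x': 42, 'y': 49}}
After line 2 (inner x overwritten): d = {'inner': {'x': 115, 'y': 49}}

{'inner': {'x': 115, 'y': 49}}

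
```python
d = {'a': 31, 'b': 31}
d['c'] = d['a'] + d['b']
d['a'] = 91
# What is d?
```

After line 1: d = {'a': 31, 'b': 31}
After line 2 (d['c'] = 31 + 31): d = {'a': 31, 'b': 31, 'c': 62}
After line 3: d = {'a': 91, 'b': 31, 'c': 62}

{'a': 91, 'b': 31, 'c': 62}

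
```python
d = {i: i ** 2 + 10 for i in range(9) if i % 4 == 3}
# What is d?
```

{3: 19, 7: 59}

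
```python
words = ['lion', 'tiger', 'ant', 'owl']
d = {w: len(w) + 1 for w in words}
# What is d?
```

{'lion': 5, 'tiger': 6, 'ant': 4, 'owl': 4}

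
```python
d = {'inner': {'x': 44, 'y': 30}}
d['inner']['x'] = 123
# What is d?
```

After line 1: d = {'inner': {'x': 44, 'y': 30}}
After line 2 (inner x overwritten): d = {'inner': {'x': 123, 'y': 30}}

{'inner': {'x': 123, 'y': 30}}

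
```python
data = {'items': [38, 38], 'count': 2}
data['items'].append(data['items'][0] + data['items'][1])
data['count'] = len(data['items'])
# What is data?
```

After line 1: data = {'items': [38, 38], 'count': 2}
After line 2 (append 38 + 38 = 76): data = {'items': [38, 38, 76], 'count': 2}
After line 3 (count = len(items) = 3): data = {'items': [38, 38, 76], 'count': 3}

{'items': [38, 38, 76], 'count': 3}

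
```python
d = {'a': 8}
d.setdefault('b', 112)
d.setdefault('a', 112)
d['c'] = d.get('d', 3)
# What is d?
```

After line 1: d = {'a': 8}
After line 2 (setdefault adds 'b'=112): d = {'a': 8, 'b': 112}
After line 3 (setdefault 'a' no-op, already exists): d = {'a': 8, 'b': 112}
After line 4 (get('d', 3) returns default since 'd' not in d): d = {'a': 8, 'b': 112, 'c': 3}

{'a': 8, 'b': 112, 'c': 3}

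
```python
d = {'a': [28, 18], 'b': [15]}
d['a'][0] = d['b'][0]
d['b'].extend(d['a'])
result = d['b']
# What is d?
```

After line 1: d = {'a': [28, 18], 'b': [15]}
After line 2 (a[0] = b[0] = 15): d = {'a': [15, 18], 'b': [15]}
After line 3 (b.extend(a) appends [15, 18]): d = {'a': [15, 18], 'b': [15, 15, 18]}
After line 4: result = d['b'] = [15, 15, 18]

{'a': [15, 18], 'b': [15, 15, 18]}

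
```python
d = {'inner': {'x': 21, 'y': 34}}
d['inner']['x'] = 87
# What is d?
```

After line 1: d = {'inner': {'x': 21, 'y': 34}}
After line 2 (inner x overwritten): d = {'inner': {'x': 87, 'y': 34}}

{'inner': {'x': 87, 'y': 34}}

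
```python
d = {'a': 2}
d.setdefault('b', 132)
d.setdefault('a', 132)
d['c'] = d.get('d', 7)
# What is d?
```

After line 1: d = {'a': 2}
After line 2 (setdefault adds 'b'=132): d = {'a': 2, 'b': 132}
After line 3 (setdefault 'a' no-op, already exists): d = {'a': 2, 'b': 132}
After line 4 (get('d', 7) returns default since 'd' not in d): d = {'a': 2, 'b': 132, 'c': 7}

{'a': 2, 'b': 132, 'c': 7}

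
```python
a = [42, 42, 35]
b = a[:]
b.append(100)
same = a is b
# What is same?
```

After line 1: a = [42, 42, 35]
After line 2 (b = a[:] is a shallow copy, new object): a = [42, 42, 35], b = [42, 42, 35]
After line 3 (append only mutates b): a = [42, 42, 35], b = [42, 42, 35, 100]
After line 4 (same = a is b; different objects -> False): same = False

False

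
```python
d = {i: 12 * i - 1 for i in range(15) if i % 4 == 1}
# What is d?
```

{1: 11, 5: 59, 9: 107, 13: 155}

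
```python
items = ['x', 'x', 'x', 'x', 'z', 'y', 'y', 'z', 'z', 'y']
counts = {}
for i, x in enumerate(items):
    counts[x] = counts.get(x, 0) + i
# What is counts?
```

Initial: counts = {}, items = ['x', 'x', 'x', 'x', 'z', 'y', 'y', 'z', 'z', 'y']
i=0, x='x': counts = {'x': 0}
i=1, x='x': counts = {'x': 1}
i=2, x='x': counts = {'x': 3}
i=3, x='x': counts = {'x': 6}
i=4, x='z': counts = {'x': 6, 'z': 4}
i=5, x='y': counts = {'x': 6, 'z': 4, 'y': 5}
i=6, x='y': counts = {'x': 6, 'z': 4, 'y': 11}
i=7, x='z': counts = {'x': 6, 'z': 11, 'y': 11}
i=8, x='z': counts = {'x': 6, 'z': 19, 'y': 11}
i=9, x='y': counts = {'x': 6, 'z': 19, 'y': 20}

{'x': 6, 'z': 19, 'y': 20}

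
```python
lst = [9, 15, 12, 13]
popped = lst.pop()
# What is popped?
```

13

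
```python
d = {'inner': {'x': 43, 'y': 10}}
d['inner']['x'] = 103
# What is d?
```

After line 1: d = {'inner': {'x': 43, 'y': 10}}
After line 2 (inner x overwritten): d = {'inner': {'x': 103, 'y': 10}}

{'inner': {'x': 103, 'y': 10}}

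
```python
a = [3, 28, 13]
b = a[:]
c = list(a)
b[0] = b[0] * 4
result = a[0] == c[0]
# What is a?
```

After line 1: a = [3, 28, 13]
After line 2 (b = a[:], copy): a = [3, 28, 13], b = [3, 28, 13]
After line 3 (c = list(a) is a copy, new object): c = [3, 28, 13]
After line 4 (b[0] = 3 * 4 = 12; only b mutates (copy)): a = [3, 28, 13], b = [12, 28, 13], c = [3, 28, 13]
After line 5 (a[0] = 3, c[0] = 3; result = True)

[3, 28, 13]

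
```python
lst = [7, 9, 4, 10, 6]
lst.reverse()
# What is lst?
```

[6, 10, 4, 9, 7]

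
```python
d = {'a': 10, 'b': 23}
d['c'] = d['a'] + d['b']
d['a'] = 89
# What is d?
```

After line 1: d = {'a': 10, 'b': 23}
After line 2 (d['c'] = 10 + 23): d = {'a': 10, 'b': 23, 'c': 33}
After line 3: d = {'a': 89, 'b': 23, 'c': 33}

{'a': 89, 'b': 23, 'c': 33}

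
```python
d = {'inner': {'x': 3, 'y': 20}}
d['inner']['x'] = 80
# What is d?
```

After line 1: d = {'inner': {'x': 3, 'y': 20}}
After line 2 (inner x overwritten): d = {'inner': {'x': 80, 'y': 20}}

{'inner': {'x': 80, 'y': 20}}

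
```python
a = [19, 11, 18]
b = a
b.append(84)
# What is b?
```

After line 1: a = [19, 11, 18]
After line 2 (b = a is an alias, same object): a = [19, 11, 18], b = [19, 11, 18]
After line 3 (b.append mutates the shared list): a = [19, 11, 18, 84], b = [19, 11, 18, 84]

[19, 11, 18, 84]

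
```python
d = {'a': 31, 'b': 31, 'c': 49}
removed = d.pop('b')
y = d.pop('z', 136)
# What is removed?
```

After line 1: d = {'a': 31, 'b': 31, 'c': 49}
After line 2 (pop 'b' returns 31): d = {'a': 31, 'c': 49}, removed = 31
After line 3 (pop 'z' missing, returns default 136): d = {'a': 31, 'c': 49}, y = 136

31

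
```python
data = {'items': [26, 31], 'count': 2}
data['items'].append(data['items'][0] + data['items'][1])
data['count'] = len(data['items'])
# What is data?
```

After line 1: data = {'items': [26, 31], 'count': 2}
After line 2 (append 26 + 31 = 57): data = {'items': [26, 31, 57], 'count': 2}
After line 3 (count = len(items) = 3): data = {'items': [26, 31, 57], 'count': 3}

{'items': [26, 31, 57], 'count': 3}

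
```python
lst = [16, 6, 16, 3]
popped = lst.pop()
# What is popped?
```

3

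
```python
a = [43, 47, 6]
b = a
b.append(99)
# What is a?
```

After line 1: a = [43, 47, 6]
After line 2 (b = a is an alias, same object): a = [43, 47, 6], b = [43, 47, 6]
After line 3 (b.append mutates the shared list): a = [43, 47, 6, 99], b = [43, 47, 6, 99]

[43, 47, 6, 99]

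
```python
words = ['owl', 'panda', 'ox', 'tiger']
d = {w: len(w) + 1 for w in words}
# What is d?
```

{'owl': 4, 'panda': 6, 'ox': 3, 'tiger': 6}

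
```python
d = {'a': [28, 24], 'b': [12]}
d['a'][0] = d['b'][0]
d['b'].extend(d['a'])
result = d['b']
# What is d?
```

After line 1: d = {'a': [28, 24], 'b': [12]}
After line 2 (a[0] = b[0] = 12): d = {'a': [12, 24], 'b': [12]}
After line 3 (b.extend(a) appends [12, 24]): d = {'a': [12, 24], 'b': [12, 12, 24]}
After line 4: result = d['b'] = [12, 12, 24]

{'a': [12, 24], 'b': [12, 12, 24]}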